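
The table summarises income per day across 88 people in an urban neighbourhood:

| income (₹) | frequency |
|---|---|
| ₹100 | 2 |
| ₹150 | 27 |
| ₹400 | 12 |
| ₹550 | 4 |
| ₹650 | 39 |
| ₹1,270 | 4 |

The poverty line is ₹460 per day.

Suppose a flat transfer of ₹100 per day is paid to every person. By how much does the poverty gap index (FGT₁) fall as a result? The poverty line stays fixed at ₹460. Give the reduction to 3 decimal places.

Before: below the line — 2×₹100, 27×₹150, 12×₹400; poverty gap index (FGT₁) = 0.24234.
After the ₹100 transfer: below the line — 2×₹200, 27×₹250; poverty gap index (FGT₁) = 0.15292.
Reduction = 0.24234 − 0.15292 = 0.089.

0.089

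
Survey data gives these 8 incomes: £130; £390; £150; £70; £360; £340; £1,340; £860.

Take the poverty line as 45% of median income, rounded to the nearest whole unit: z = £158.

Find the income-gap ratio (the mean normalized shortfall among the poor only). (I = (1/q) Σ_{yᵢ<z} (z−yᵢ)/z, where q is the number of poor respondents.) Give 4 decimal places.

Incomes under z: £70, £130, £150 (q = 3 of N = 8).
Shortfall ratios (z−y)/z: 0.5570, 0.1772, 0.0506; sum = 0.784810.
The income-gap ratio divides by q (the poor only): 0.784810 / 3 = 0.2616.

0.2616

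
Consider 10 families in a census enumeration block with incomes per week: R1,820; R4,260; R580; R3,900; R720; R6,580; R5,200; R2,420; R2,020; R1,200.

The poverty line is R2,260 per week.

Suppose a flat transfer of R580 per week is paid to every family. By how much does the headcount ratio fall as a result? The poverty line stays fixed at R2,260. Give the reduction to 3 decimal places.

0.200

Before: below the line — R580, R720, R1,200, R1,820, R2,020; headcount ratio = 0.50000.
After the R580 transfer: below the line — R1,160, R1,300, R1,780; headcount ratio = 0.30000.
Reduction = 0.50000 − 0.30000 = 0.200.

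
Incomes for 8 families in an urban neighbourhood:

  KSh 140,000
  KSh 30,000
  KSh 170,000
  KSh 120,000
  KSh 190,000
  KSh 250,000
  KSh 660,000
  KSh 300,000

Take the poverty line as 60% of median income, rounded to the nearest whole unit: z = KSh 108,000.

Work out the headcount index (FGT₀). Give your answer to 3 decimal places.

1 of the 8 families have income below KSh 108,000.
H = 1/8 = 0.125.

0.125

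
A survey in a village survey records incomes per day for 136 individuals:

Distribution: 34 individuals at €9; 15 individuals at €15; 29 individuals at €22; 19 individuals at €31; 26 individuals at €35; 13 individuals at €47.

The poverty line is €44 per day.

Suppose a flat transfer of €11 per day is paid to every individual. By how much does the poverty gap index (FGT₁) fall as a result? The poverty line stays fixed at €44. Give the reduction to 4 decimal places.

Before: below the line — 34×€9, 15×€15, 29×€22, 19×€31, 26×€35; poverty gap index (FGT₁) = 0.458556.
After the €11 transfer: below the line — 34×€20, 15×€26, 29×€33, 19×€42; poverty gap index (FGT₁) = 0.241143.
Reduction = 0.458556 − 0.241143 = 0.2174.

0.2174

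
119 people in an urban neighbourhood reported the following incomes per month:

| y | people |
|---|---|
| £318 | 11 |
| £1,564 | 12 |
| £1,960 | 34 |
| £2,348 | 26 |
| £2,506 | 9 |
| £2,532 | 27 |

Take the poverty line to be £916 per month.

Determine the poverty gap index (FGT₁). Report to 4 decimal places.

0.0603

Incomes under z: 11×£318 (q = 11 of N = 119).
Normalized shortfalls: (916−318)/916 = 0.6528 (×11).
Σ = 7.181223. Dividing by the full population N = 119 gives P₁ = 0.0603.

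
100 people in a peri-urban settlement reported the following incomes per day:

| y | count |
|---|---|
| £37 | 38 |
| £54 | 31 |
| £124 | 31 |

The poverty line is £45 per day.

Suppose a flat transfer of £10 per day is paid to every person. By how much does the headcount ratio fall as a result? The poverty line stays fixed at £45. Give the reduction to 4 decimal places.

Before: below the line — 38×£37; headcount ratio = 0.380000.
After the £10 transfer: below the line — none; headcount ratio = 0.000000.
Reduction = 0.380000 − 0.000000 = 0.3800.

0.3800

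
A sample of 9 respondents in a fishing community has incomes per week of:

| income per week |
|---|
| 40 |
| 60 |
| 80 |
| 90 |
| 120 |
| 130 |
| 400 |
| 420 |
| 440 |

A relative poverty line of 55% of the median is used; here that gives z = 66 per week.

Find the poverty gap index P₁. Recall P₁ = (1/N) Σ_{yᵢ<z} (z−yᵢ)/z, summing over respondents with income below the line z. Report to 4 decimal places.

0.0539

Below z: 40, 60 (q = 2 of N = 9).
Normalized shortfalls: (66−40)/66 = 0.3939; (66−60)/66 = 0.0909.
Σ = 0.484848. Dividing by the full population N = 9 gives P₁ = 0.0539.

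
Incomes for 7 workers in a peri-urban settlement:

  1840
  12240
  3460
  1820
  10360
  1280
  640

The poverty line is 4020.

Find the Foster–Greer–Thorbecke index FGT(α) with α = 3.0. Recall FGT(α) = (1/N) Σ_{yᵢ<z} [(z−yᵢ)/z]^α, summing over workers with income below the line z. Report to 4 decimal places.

Below the line: 640, 1280, 1820, 1840, 3460 (q = 5 of N = 7).
Shortfall ratios: (4020−640)/4020 = 0.8408; (4020−1280)/4020 = 0.6816; (4020−1820)/4020 = 0.5473; (4020−1840)/4020 = 0.5423; (4020−3460)/4020 = 0.1393.
Raised to α = 3.0: 0.59439; 0.31665; 0.16390; 0.15947; 0.00270.
Sum = 1.237118; FGT(3.0) = 1.237118 / 7 = 0.1767.

0.1767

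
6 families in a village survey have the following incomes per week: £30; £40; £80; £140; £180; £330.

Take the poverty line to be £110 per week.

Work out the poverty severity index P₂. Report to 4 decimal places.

Poor units: £30, £40, £80 (q = 3 of N = 6).
Normalized shortfalls: (110−30)/110 = 0.7273; (110−40)/110 = 0.6364; (110−80)/110 = 0.2727.
Squared: 0.5289; 0.4050; 0.0744.
Sum = 1.008264; P₂ = 1.008264 / 6 = 0.1680.

0.1680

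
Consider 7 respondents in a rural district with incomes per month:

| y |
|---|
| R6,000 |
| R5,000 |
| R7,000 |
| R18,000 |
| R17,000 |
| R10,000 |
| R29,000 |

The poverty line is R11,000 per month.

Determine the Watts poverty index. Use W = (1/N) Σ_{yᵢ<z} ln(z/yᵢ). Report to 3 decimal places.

0.277

Poor units: R5,000, R6,000, R7,000, R10,000 (q = 4 of N = 7).
Log shortfalls: ln(11000/5000) = 0.7885; ln(11000/6000) = 0.6061; ln(11000/7000) = 0.4520; ln(11000/10000) = 0.0953.
W = 1.941888 / 7 = 0.277.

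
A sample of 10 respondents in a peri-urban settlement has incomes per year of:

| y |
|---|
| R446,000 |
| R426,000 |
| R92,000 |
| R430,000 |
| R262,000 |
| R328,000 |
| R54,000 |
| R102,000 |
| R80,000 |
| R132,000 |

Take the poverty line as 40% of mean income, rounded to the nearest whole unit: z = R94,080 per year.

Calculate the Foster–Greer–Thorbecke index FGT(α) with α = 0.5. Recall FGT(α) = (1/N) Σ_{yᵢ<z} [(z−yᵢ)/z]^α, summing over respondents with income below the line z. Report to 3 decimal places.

Poor units: R54,000, R80,000, R92,000 (q = 3 of N = 10).
Normalized shortfalls: (94080−54000)/94080 = 0.4260; (94080−80000)/94080 = 0.1497; (94080−92000)/94080 = 0.0221.
Raised to α = 0.5: 0.65270; 0.38686; 0.14869.
Sum = 1.188252; FGT(0.5) = 1.188252 / 10 = 0.119.

0.119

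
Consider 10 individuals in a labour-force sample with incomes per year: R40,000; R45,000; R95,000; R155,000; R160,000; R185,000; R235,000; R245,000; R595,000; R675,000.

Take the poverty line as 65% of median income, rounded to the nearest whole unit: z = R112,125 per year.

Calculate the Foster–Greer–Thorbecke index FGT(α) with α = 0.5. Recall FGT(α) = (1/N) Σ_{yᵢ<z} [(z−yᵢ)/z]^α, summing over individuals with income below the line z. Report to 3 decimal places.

Incomes under z: R40,000, R45,000, R95,000 (q = 3 of N = 10).
Gap ratios (z−y)/z: (112125−40000)/112125 = 0.6433; (112125−45000)/112125 = 0.5987; (112125−95000)/112125 = 0.1527.
Raised to α = 0.5: 0.80203; 0.77373; 0.39081.
Sum = 1.966573; FGT(0.5) = 1.966573 / 10 = 0.197.

0.197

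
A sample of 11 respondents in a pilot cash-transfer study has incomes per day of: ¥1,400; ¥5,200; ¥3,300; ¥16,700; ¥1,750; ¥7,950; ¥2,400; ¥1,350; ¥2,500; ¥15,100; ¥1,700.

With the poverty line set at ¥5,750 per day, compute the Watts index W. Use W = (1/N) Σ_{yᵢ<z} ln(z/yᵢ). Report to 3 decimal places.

Below z: ¥1,350, ¥1,400, ¥1,700, ¥1,750, ¥2,400, ¥2,500, ¥3,300, ¥5,200 (q = 8 of N = 11).
Log shortfalls: ln(5750/1350) = 1.4491; ln(5750/1400) = 1.4127; ln(5750/1700) = 1.2186; ln(5750/1750) = 1.1896; ln(5750/2400) = 0.8737; ln(5750/2500) = 0.8329; ln(5750/3300) = 0.5553; ln(5750/5200) = 0.1005.
W = 7.632437 / 11 = 0.694.

0.694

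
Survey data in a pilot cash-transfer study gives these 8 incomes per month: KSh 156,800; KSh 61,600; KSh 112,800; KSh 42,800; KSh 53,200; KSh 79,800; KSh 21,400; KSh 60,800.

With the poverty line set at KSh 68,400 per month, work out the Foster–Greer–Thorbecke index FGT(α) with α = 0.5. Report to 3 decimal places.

0.320

Below z: KSh 21,400, KSh 42,800, KSh 53,200, KSh 60,800, KSh 61,600 (q = 5 of N = 8).
Normalized shortfalls: (68400−21400)/68400 = 0.6871; (68400−42800)/68400 = 0.3743; (68400−53200)/68400 = 0.2222; (68400−60800)/68400 = 0.1111; (68400−61600)/68400 = 0.0994.
Raised to α = 0.5: 0.82894; 0.61178; 0.47140; 0.33333; 0.31530.
Sum = 2.560751; FGT(0.5) = 2.560751 / 8 = 0.320.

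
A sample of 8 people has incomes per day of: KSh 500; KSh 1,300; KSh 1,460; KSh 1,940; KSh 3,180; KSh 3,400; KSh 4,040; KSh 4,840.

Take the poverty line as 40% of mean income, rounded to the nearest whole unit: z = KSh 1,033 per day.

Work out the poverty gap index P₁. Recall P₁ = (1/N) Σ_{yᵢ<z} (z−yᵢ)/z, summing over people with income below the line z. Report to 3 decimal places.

Poor units: KSh 500 (q = 1 of N = 8).
Gap ratios (z−y)/z: (1033−500)/1033 = 0.5160.
Σ = 0.515973. Dividing by the full population N = 8 gives P₁ = 0.064.

0.064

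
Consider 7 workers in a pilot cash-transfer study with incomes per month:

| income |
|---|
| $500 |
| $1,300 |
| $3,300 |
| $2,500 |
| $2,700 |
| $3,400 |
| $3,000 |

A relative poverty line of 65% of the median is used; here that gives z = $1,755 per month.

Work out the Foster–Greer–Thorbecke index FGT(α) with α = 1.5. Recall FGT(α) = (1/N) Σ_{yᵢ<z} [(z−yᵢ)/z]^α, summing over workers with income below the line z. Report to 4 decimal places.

0.1052

Below the line: $500, $1,300 (q = 2 of N = 7).
Shortfall ratios: (1755−500)/1755 = 0.7151; (1755−1300)/1755 = 0.2593.
Raised to α = 1.5: 0.60471; 0.13201.
Sum = 0.736722; FGT(1.5) = 0.736722 / 7 = 0.1052.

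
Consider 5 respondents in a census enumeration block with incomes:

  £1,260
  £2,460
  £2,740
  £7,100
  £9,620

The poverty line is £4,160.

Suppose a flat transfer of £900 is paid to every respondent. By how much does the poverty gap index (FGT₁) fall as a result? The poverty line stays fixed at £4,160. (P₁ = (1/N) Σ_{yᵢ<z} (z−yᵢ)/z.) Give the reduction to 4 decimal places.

0.1298

Before: below the line — £1,260, £2,460, £2,740; poverty gap index (FGT₁) = 0.289423.
After the £900 transfer: below the line — £2,160, £3,360, £3,640; poverty gap index (FGT₁) = 0.159615.
Reduction = 0.289423 − 0.159615 = 0.1298.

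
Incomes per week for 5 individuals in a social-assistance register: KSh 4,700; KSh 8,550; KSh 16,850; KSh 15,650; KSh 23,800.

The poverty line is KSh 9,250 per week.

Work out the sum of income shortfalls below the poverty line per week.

KSh 5,250

Incomes under z: KSh 4,700, KSh 8,550 (q = 2 of N = 5).
Individual gaps: 9250−4700 = 4550; 9250−8550 = 700.
Aggregate gap = KSh 5,250.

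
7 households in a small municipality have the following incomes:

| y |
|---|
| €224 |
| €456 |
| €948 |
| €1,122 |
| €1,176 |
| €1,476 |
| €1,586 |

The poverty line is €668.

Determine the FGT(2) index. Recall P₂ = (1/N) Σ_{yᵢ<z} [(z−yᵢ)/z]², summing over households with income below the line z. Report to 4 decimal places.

Incomes under z: €224, €456 (q = 2 of N = 7).
Relative gaps: (668−224)/668 = 0.6647; (668−456)/668 = 0.3174.
Squared: 0.4418; 0.1007.
Sum = 0.542508; P₂ = 0.542508 / 7 = 0.0775.

0.0775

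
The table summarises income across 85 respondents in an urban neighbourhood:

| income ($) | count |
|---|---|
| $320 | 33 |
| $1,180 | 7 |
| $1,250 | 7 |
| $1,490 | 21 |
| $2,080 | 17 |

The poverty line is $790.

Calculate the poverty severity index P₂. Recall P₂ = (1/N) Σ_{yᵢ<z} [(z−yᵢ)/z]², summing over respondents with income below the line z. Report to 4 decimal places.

Incomes under z: 33×$320 (q = 33 of N = 85).
Gap ratios (z−y)/z: (790−320)/790 = 0.5949 (×33).
Squared: 0.3539 (×33).
Sum = 11.680340; P₂ = 11.680340 / 85 = 0.1374.

0.1374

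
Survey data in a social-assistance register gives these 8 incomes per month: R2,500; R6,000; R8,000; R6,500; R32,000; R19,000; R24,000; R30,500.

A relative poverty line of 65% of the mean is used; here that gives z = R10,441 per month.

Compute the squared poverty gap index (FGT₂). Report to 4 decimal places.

0.1196

Incomes under z: R2,500, R6,000, R6,500, R8,000 (q = 4 of N = 8).
Normalized shortfalls: (10441−2500)/10441 = 0.7606; (10441−6000)/10441 = 0.4253; (10441−6500)/10441 = 0.3775; (10441−8000)/10441 = 0.2338.
Squared: 0.5785; 0.1809; 0.1425; 0.0547.
Sum = 0.956496; P₂ = 0.956496 / 8 = 0.1196.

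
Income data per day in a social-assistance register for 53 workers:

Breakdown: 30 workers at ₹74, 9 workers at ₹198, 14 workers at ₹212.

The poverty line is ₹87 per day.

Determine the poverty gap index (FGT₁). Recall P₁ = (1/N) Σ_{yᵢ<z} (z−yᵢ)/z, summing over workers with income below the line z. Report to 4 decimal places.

Below the line: 30×₹74 (q = 30 of N = 53).
Relative gaps: (87−74)/87 = 0.1494 (×30).
Σ = 4.482759. Dividing by the full population N = 53 gives P₁ = 0.0846.

0.0846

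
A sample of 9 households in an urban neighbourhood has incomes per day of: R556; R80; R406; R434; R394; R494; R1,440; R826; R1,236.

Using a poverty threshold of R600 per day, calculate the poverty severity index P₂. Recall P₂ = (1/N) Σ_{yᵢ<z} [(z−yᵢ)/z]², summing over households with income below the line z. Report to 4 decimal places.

0.1207

Incomes under z: R80, R394, R406, R434, R494, R556 (q = 6 of N = 9).
Relative gaps: (600−80)/600 = 0.8667; (600−394)/600 = 0.3433; (600−406)/600 = 0.3233; (600−434)/600 = 0.2767; (600−494)/600 = 0.1767; (600−556)/600 = 0.0733.
Squared: 0.7511; 0.1179; 0.1045; 0.0765; 0.0312; 0.0054.
Sum = 1.086667; P₂ = 1.086667 / 9 = 0.1207.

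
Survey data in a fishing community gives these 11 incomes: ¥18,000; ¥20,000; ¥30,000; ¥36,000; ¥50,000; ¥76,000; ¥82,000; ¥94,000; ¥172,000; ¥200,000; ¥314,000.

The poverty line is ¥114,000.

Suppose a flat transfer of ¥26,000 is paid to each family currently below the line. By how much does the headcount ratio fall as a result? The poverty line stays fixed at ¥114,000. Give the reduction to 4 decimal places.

0.0909

Before: below the line — ¥18,000, ¥20,000, ¥30,000, ¥36,000, ¥50,000, ¥76,000, ¥82,000, ¥94,000; headcount ratio = 0.727273.
After the ¥26,000 transfer: below the line — ¥44,000, ¥46,000, ¥56,000, ¥62,000, ¥76,000, ¥102,000, ¥108,000; headcount ratio = 0.636364.
Reduction = 0.727273 − 0.636364 = 0.0909.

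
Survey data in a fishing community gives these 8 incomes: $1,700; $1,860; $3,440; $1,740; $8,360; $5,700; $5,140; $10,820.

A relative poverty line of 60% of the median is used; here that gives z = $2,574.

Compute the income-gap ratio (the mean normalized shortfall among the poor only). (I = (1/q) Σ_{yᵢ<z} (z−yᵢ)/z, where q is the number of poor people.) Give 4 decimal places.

0.3136

Below the line: $1,700, $1,740, $1,860 (q = 3 of N = 8).
Relative gaps: 0.3395, 0.3240, 0.2774; sum = 0.940948.
The income-gap ratio divides by q (the poor only): 0.940948 / 3 = 0.3136.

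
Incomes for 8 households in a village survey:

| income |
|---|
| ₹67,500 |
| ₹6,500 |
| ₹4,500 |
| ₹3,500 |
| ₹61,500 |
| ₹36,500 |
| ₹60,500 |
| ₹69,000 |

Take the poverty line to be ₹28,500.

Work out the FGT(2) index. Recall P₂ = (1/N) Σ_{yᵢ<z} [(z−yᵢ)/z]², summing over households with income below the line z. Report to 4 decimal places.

0.2593

Below z: ₹3,500, ₹4,500, ₹6,500 (q = 3 of N = 8).
Gap ratios (z−y)/z: (28500−3500)/28500 = 0.8772; (28500−4500)/28500 = 0.8421; (28500−6500)/28500 = 0.7719.
Squared: 0.7695; 0.7091; 0.5959.
Sum = 2.074484; P₂ = 2.074484 / 8 = 0.2593.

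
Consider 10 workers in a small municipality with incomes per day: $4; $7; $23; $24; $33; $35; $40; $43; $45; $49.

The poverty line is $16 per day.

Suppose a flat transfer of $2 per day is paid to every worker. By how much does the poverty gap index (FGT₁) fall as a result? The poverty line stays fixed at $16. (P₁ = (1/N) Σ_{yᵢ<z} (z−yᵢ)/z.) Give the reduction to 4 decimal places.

Before: below the line — $4, $7; poverty gap index (FGT₁) = 0.131250.
After the $2 transfer: below the line — $6, $9; poverty gap index (FGT₁) = 0.106250.
Reduction = 0.131250 − 0.106250 = 0.0250.

0.0250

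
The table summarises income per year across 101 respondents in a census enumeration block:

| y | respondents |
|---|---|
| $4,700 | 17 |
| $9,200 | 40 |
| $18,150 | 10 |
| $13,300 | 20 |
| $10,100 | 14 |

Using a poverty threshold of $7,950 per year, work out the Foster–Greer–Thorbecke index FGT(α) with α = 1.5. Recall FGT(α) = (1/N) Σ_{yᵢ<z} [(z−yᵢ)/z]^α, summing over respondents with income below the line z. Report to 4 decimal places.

Incomes under z: 17×$4,700 (q = 17 of N = 101).
Gap ratios (z−y)/z: (7950−4700)/7950 = 0.4088 (×17).
Raised to α = 1.5: 0.26138 (×17).
Sum = 4.443480; FGT(1.5) = 4.443480 / 101 = 0.0440.

0.0440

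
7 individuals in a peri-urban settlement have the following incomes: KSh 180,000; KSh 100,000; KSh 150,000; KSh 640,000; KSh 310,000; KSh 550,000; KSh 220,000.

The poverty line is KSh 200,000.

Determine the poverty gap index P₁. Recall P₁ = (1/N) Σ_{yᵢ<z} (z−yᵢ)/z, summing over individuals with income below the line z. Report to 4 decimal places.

0.1214

Below the line: KSh 100,000, KSh 150,000, KSh 180,000 (q = 3 of N = 7).
Normalized shortfalls: (200000−100000)/200000 = 0.5000; (200000−150000)/200000 = 0.2500; (200000−180000)/200000 = 0.1000.
Sum of shortfalls = 0.850000; P₁ averages over all N: 0.850000 / 7 = 0.1214.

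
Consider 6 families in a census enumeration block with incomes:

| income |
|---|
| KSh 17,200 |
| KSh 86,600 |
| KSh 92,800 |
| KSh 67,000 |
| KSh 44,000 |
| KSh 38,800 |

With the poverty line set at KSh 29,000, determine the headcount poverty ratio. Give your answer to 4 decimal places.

1 of the 6 families have income below KSh 29,000.
H = 1/6 = 0.1667.

0.1667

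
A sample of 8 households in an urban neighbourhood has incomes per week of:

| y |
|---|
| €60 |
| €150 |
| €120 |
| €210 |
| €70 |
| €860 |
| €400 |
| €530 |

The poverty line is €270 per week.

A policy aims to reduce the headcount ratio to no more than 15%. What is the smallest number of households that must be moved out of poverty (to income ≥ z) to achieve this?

5 of the 8 households are poor, so H = 5/8 = 0.625.
A headcount ratio of at most 15% allows at most ⌊0.15 × 8⌋ = 1 poor households.
So at least 5 − 1 = 4 must be lifted.

4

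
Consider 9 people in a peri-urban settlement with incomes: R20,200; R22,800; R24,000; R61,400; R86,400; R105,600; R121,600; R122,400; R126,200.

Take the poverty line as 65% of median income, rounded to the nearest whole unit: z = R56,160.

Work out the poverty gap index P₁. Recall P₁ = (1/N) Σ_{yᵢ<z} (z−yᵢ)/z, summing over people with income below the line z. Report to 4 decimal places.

0.2008

Below z: R20,200, R22,800, R24,000 (q = 3 of N = 9).
Gap ratios (z−y)/z: (56160−20200)/56160 = 0.6403; (56160−22800)/56160 = 0.5940; (56160−24000)/56160 = 0.5726.
Σ = 1.806980. Dividing by the full population N = 9 gives P₁ = 0.2008.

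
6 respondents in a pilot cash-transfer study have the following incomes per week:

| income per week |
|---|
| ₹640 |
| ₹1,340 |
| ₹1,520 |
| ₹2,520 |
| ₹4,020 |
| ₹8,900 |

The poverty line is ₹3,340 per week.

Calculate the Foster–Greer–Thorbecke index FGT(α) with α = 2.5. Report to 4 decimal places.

Poor units: ₹640, ₹1,340, ₹1,520, ₹2,520 (q = 4 of N = 6).
Shortfall ratios: (3340−640)/3340 = 0.8084; (3340−1340)/3340 = 0.5988; (3340−1520)/3340 = 0.5449; (3340−2520)/3340 = 0.2455.
Raised to α = 2.5: 0.58755; 0.27747; 0.21919; 0.02987.
Sum = 1.114064; FGT(2.5) = 1.114064 / 6 = 0.1857.

0.1857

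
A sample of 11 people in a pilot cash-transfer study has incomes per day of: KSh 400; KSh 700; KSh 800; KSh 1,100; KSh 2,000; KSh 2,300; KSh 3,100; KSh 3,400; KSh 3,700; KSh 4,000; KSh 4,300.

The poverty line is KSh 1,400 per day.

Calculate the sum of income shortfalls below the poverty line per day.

Incomes under z: KSh 400, KSh 700, KSh 800, KSh 1,100 (q = 4 of N = 11).
Individual gaps: 1400−400 = 1000; 1400−700 = 700; 1400−800 = 600; 1400−1100 = 300.
Aggregate gap = KSh 2,600.

KSh 2,600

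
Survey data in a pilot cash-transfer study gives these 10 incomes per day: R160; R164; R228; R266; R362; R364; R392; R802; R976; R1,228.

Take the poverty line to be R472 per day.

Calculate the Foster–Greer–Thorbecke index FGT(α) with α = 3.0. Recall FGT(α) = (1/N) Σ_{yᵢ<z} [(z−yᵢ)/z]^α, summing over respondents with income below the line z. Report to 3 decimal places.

0.082

Incomes under z: R160, R164, R228, R266, R362, R364, R392 (q = 7 of N = 10).
Gap ratios (z−y)/z: (472−160)/472 = 0.6610; (472−164)/472 = 0.6525; (472−228)/472 = 0.5169; (472−266)/472 = 0.4364; (472−362)/472 = 0.2331; (472−364)/472 = 0.2288; (472−392)/472 = 0.1695.
Raised to α = 3.0: 0.28883; 0.27786; 0.13815; 0.08313; 0.01266; 0.01198; 0.00487.
Sum = 0.817474; FGT(3.0) = 0.817474 / 10 = 0.082.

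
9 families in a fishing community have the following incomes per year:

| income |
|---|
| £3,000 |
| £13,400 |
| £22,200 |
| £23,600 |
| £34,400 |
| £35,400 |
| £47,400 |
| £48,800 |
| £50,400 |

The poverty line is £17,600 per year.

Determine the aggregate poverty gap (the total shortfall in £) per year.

Incomes under z: £3,000, £13,400 (q = 2 of N = 9).
Individual gaps: 17600−3000 = 14600; 17600−13400 = 4200.
Aggregate gap = £18,800.

£18,800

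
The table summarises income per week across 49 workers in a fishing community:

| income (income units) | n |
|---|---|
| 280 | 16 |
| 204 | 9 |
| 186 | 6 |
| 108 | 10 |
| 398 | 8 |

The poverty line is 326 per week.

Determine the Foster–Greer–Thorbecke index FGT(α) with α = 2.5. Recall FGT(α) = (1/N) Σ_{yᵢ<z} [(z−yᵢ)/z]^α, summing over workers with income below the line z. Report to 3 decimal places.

0.108

Incomes under z: 10×108, 6×186, 9×204, 16×280 (q = 41 of N = 49).
Relative gaps: (326−108)/326 = 0.6687 (×10); (326−186)/326 = 0.4294 (×6); (326−204)/326 = 0.3742 (×9); (326−280)/326 = 0.1411 (×16).
Raised to α = 2.5: 0.36568 (×10); 0.12086 (×6); 0.08568 (×9); 0.00748 (×16).
Sum = 5.272659; FGT(2.5) = 5.272659 / 49 = 0.108.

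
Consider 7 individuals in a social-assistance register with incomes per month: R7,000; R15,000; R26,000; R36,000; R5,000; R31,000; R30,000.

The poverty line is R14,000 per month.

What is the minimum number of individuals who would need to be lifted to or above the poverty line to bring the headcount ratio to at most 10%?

2

2 of the 7 individuals are poor, so H = 2/7 = 0.286.
A headcount ratio of at most 10% allows at most ⌊0.10 × 7⌋ = 0 poor individuals.
So at least 2 − 0 = 2 must be lifted.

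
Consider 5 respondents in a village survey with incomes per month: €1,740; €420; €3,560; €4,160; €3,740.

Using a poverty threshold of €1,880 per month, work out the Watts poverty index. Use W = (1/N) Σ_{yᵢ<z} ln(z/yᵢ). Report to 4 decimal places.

Below the line: €420, €1,740 (q = 2 of N = 5).
Log gaps: ln(1880/420) = 1.4988; ln(1880/1740) = 0.0774.
W = 1.576159 / 5 = 0.3152.

0.3152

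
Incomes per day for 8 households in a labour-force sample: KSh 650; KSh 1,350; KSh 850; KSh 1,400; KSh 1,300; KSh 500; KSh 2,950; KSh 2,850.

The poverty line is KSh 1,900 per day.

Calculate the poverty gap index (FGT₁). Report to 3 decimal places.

Poor units: KSh 500, KSh 650, KSh 850, KSh 1,300, KSh 1,350, KSh 1,400 (q = 6 of N = 8).
Normalized shortfalls: (1900−500)/1900 = 0.7368; (1900−650)/1900 = 0.6579; (1900−850)/1900 = 0.5526; (1900−1300)/1900 = 0.3158; (1900−1350)/1900 = 0.2895; (1900−1400)/1900 = 0.2632.
Σ = 2.815789. Dividing by the full population N = 8 gives P₁ = 0.352.

0.352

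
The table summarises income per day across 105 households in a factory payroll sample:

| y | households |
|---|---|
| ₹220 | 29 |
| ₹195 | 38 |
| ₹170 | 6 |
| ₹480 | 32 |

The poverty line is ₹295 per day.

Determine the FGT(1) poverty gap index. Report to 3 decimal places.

0.217

Incomes under z: 6×₹170, 38×₹195, 29×₹220 (q = 73 of N = 105).
Normalized shortfalls: (295−170)/295 = 0.4237 (×6); (295−195)/295 = 0.3390 (×38); (295−220)/295 = 0.2542 (×29).
Sum of shortfalls = 22.796610; P₁ averages over all N: 22.796610 / 105 = 0.217.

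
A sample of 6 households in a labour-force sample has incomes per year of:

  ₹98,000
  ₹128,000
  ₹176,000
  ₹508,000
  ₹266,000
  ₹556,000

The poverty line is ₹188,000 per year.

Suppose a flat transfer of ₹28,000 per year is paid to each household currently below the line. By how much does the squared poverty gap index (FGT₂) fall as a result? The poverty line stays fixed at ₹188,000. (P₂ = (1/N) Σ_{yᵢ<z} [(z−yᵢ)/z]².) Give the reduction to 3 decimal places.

Before: below the line — ₹98,000, ₹128,000, ₹176,000; squared poverty gap index (FGT₂) = 0.05585.
After the ₹28,000 transfer: below the line — ₹126,000, ₹156,000; squared poverty gap index (FGT₂) = 0.02296.
Reduction = 0.05585 − 0.02296 = 0.033.

0.033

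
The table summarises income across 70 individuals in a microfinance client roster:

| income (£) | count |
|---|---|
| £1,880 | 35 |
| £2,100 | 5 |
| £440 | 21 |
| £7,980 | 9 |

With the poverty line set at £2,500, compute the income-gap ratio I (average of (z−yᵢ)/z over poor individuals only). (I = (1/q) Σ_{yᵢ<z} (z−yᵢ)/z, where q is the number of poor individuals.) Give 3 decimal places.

Below the line: 21×£440, 35×£1,880, 5×£2,100 (q = 61 of N = 70).
Relative gaps: 0.8240 (×21), 0.2480 (×35), 0.1600 (×5); sum = 26.784000.
The income-gap ratio divides by q (the poor only): 26.784000 / 61 = 0.439.

0.439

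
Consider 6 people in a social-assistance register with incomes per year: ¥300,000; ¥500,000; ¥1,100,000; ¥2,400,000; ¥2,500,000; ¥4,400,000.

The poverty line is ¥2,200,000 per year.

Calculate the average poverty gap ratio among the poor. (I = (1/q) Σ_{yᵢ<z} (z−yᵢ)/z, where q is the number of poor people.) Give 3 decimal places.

0.712

Below the line: ¥300,000, ¥500,000, ¥1,100,000 (q = 3 of N = 6).
Shortfall ratios (z−y)/z: 0.8636, 0.7727, 0.5000; sum = 2.136364.
The income-gap ratio divides by q (the poor only): 2.136364 / 3 = 0.712.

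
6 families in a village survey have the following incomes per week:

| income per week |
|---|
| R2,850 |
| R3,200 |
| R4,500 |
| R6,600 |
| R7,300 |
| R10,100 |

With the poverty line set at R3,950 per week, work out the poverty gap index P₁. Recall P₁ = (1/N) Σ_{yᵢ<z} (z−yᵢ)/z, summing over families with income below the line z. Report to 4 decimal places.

0.0781

Poor units: R2,850, R3,200 (q = 2 of N = 6).
Normalized shortfalls: (3950−2850)/3950 = 0.2785; (3950−3200)/3950 = 0.1899.
Σ = 0.468354. Dividing by the full population N = 6 gives P₁ = 0.0781.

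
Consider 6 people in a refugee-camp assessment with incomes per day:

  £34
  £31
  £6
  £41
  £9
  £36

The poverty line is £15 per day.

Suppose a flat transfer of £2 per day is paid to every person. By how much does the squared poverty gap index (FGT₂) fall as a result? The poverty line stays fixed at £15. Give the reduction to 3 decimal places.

0.039

Before: below the line — £6, £9; squared poverty gap index (FGT₂) = 0.08667.
After the £2 transfer: below the line — £8, £11; squared poverty gap index (FGT₂) = 0.04815.
Reduction = 0.08667 − 0.04815 = 0.039.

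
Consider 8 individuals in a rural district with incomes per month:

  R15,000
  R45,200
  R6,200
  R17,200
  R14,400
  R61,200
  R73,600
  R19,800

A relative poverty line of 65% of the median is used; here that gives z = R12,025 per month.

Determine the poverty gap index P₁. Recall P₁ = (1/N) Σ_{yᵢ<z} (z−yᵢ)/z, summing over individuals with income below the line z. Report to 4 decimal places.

0.0606

Poor units: R6,200 (q = 1 of N = 8).
Gap ratios (z−y)/z: (12025−6200)/12025 = 0.4844.
Sum of shortfalls = 0.484407; P₁ averages over all N: 0.484407 / 8 = 0.0606.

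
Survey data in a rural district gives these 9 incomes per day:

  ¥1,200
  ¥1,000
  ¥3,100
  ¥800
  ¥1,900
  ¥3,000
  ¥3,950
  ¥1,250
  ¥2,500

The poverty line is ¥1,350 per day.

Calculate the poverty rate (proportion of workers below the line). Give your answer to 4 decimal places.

4 of the 9 workers have income below ¥1,350.
H = 4/9 = 0.4444.

0.4444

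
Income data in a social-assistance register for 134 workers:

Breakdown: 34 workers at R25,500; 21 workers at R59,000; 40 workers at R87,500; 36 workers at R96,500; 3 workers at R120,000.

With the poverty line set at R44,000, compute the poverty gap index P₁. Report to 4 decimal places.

Below the line: 34×R25,500 (q = 34 of N = 134).
Gap ratios (z−y)/z: (44000−25500)/44000 = 0.4205 (×34).
Sum of shortfalls = 14.295455; P₁ averages over all N: 14.295455 / 134 = 0.1067.

0.1067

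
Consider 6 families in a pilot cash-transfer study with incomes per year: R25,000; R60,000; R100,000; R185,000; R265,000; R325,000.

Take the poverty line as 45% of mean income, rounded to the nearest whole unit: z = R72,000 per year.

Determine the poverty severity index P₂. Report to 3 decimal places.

0.076

Incomes under z: R25,000, R60,000 (q = 2 of N = 6).
Relative gaps: (72000−25000)/72000 = 0.6528; (72000−60000)/72000 = 0.1667.
Squared: 0.4261; 0.0278.
Sum = 0.453897; P₂ = 0.453897 / 6 = 0.076.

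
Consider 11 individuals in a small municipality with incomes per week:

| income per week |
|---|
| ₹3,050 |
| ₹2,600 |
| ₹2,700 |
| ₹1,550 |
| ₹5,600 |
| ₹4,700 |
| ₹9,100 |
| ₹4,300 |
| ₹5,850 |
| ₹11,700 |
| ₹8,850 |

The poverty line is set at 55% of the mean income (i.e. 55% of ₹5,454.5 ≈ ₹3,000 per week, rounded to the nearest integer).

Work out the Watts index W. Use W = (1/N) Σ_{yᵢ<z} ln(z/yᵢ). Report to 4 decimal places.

0.0826

Below z: ₹1,550, ₹2,600, ₹2,700 (q = 3 of N = 11).
Log shortfalls: ln(3000/1550) = 0.6604; ln(3000/2600) = 0.1431; ln(3000/2700) = 0.1054.
W = 0.908819 / 11 = 0.0826.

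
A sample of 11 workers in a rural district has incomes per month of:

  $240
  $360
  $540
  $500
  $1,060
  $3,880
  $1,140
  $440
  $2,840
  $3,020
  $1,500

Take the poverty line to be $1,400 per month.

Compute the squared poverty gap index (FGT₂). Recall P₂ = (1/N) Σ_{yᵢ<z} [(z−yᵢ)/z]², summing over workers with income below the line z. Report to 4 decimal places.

Below z: $240, $360, $440, $500, $540, $1,060, $1,140 (q = 7 of N = 11).
Relative gaps: (1400−240)/1400 = 0.8286; (1400−360)/1400 = 0.7429; (1400−440)/1400 = 0.6857; (1400−500)/1400 = 0.6429; (1400−540)/1400 = 0.6143; (1400−1060)/1400 = 0.2429; (1400−1140)/1400 = 0.1857.
Squared: 0.6865; 0.5518; 0.4702; 0.4133; 0.3773; 0.0590; 0.0345.
Sum = 2.592653; P₂ = 2.592653 / 11 = 0.2357.

0.2357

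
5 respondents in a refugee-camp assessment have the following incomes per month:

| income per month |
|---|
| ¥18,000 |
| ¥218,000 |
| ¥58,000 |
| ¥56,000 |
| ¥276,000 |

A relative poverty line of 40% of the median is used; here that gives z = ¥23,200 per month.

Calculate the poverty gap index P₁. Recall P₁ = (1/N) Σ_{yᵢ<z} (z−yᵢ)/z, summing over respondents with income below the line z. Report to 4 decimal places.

Poor units: ¥18,000 (q = 1 of N = 5).
Gap ratios (z−y)/z: (23200−18000)/23200 = 0.2241.
Σ = 0.224138. Dividing by the full population N = 5 gives P₁ = 0.0448.

0.0448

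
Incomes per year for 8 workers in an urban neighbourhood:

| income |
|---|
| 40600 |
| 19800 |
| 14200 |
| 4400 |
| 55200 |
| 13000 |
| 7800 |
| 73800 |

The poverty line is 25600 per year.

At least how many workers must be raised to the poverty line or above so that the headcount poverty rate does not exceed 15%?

4

5 of the 8 workers are poor, so H = 5/8 = 0.625.
A headcount ratio of at most 15% allows at most ⌊0.15 × 8⌋ = 1 poor workers.
So at least 5 − 1 = 4 must be lifted.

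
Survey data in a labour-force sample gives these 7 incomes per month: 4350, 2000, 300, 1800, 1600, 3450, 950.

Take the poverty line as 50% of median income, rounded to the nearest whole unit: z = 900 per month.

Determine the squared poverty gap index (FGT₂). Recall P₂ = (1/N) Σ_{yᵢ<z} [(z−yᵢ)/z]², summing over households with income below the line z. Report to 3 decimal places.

Poor units: 300 (q = 1 of N = 7).
Normalized shortfalls: (900−300)/900 = 0.6667.
Squared: 0.4444.
Sum = 0.444444; P₂ = 0.444444 / 7 = 0.063.

0.063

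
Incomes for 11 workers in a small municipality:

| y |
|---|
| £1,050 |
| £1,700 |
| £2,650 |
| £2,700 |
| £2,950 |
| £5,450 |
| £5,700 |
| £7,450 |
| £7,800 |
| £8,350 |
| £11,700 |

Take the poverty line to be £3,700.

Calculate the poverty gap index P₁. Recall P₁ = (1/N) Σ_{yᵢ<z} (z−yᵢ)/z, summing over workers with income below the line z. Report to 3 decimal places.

0.183

Below z: £1,050, £1,700, £2,650, £2,700, £2,950 (q = 5 of N = 11).
Gap ratios (z−y)/z: (3700−1050)/3700 = 0.7162; (3700−1700)/3700 = 0.5405; (3700−2650)/3700 = 0.2838; (3700−2700)/3700 = 0.2703; (3700−2950)/3700 = 0.2027.
Σ = 2.013514. Dividing by the full population N = 11 gives P₁ = 0.183.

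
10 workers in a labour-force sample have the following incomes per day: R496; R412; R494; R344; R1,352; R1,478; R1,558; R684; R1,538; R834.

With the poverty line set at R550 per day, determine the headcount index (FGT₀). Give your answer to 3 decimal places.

4 of the 10 workers have income below R550.
H = 4/10 = 0.400.

0.400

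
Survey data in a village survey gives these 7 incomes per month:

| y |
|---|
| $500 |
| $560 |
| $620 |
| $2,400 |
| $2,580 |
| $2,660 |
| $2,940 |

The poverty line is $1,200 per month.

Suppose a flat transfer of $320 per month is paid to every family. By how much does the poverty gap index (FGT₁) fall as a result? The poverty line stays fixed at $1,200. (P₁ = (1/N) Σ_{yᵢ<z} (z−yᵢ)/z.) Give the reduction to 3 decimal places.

0.114

Before: below the line — $500, $560, $620; poverty gap index (FGT₁) = 0.22857.
After the $320 transfer: below the line — $820, $880, $940; poverty gap index (FGT₁) = 0.11429.
Reduction = 0.22857 − 0.11429 = 0.114.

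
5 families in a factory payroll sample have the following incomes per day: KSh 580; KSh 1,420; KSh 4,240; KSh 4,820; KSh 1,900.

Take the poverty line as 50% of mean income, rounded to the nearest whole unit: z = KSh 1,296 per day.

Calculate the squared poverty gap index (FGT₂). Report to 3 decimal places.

0.061

Poor units: KSh 580 (q = 1 of N = 5).
Relative gaps: (1296−580)/1296 = 0.5525.
Squared: 0.3052.
Sum = 0.305222; P₂ = 0.305222 / 5 = 0.061.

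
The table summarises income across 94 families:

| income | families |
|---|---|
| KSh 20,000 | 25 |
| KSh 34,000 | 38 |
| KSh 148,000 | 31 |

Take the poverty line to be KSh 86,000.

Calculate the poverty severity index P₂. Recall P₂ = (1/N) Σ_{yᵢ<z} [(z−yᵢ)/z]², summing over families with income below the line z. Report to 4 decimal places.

0.3044

Incomes under z: 25×KSh 20,000, 38×KSh 34,000 (q = 63 of N = 94).
Relative gaps: (86000−20000)/86000 = 0.7674 (×25); (86000−34000)/86000 = 0.6047 (×38).
Squared: 0.5890 (×25); 0.3656 (×38).
Sum = 28.617090; P₂ = 28.617090 / 94 = 0.3044.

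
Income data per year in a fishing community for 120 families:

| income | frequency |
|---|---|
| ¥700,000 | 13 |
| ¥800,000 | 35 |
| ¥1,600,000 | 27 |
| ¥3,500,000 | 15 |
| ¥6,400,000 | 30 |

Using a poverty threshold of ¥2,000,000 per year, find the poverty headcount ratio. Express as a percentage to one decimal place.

62.5%

75 of the 120 families have income below ¥2,000,000.
H = 75/120 = 62.5%.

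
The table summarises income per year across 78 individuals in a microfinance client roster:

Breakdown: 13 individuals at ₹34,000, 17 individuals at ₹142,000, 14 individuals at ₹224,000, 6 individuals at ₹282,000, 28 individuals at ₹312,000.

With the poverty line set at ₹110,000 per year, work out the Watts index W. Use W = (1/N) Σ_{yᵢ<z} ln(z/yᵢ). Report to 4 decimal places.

0.1957

Incomes under z: 13×₹34,000 (q = 13 of N = 78).
Log gaps: ln(110000/34000) = 1.1741 (×13).
W = 15.263558 / 78 = 0.1957.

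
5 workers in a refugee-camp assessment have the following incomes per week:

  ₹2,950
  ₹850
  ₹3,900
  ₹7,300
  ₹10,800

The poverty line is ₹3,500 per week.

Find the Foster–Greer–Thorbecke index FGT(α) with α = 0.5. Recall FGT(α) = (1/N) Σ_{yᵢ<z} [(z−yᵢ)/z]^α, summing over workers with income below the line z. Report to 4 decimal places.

0.2533

Incomes under z: ₹850, ₹2,950 (q = 2 of N = 5).
Gap ratios (z−y)/z: (3500−850)/3500 = 0.7571; (3500−2950)/3500 = 0.1571.
Raised to α = 0.5: 0.87014; 0.39641.
Sum = 1.266552; FGT(0.5) = 1.266552 / 5 = 0.2533.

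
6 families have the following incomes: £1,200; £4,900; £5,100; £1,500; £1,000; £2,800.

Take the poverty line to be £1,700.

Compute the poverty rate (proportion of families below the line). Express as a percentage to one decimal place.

50.0%

3 of the 6 families have income below £1,700.
H = 3/6 = 50.0%.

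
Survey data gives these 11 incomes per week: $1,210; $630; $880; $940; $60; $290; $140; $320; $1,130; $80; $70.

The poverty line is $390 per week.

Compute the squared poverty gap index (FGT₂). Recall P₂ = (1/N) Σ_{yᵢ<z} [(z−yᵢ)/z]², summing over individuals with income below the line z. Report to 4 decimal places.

0.2300

Incomes under z: $60, $70, $80, $140, $290, $320 (q = 6 of N = 11).
Relative gaps: (390−60)/390 = 0.8462; (390−70)/390 = 0.8205; (390−80)/390 = 0.7949; (390−140)/390 = 0.6410; (390−290)/390 = 0.2564; (390−320)/390 = 0.1795.
Squared: 0.7160; 0.6732; 0.6318; 0.4109; 0.0657; 0.0322.
Sum = 2.529915; P₂ = 2.529915 / 11 = 0.2300.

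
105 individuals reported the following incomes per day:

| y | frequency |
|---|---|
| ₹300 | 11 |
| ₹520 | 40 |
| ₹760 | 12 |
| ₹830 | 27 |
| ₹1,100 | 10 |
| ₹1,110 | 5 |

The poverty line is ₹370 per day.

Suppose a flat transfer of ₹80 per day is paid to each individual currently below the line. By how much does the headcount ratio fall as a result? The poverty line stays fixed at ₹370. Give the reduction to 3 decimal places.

0.105

Before: below the line — 11×₹300; headcount ratio = 0.10476.
After the ₹80 transfer: below the line — none; headcount ratio = 0.00000.
Reduction = 0.10476 − 0.00000 = 0.105.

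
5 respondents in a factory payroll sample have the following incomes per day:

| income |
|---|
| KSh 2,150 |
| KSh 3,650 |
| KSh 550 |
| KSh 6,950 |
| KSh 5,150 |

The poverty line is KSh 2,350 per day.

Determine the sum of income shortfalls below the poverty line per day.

Poor units: KSh 550, KSh 2,150 (q = 2 of N = 5).
Individual gaps: 2350−550 = 1800; 2350−2150 = 200.
Aggregate gap = KSh 2,000.

KSh 2,000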